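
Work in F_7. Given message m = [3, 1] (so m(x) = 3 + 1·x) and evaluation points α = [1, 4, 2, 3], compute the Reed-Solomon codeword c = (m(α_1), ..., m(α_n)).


c = [4, 0, 5, 6]

Message polynomial: m(x) = 3 + 1·x (mod 7).
For each evaluation point α_i, compute m(α_i) mod 7:
  α_1 = 1: Horner steps 1 → 4, so m(1) = 4.
  α_2 = 4: Horner steps 1 → 0, so m(4) = 0.
  α_3 = 2: Horner steps 1 → 5, so m(2) = 5.
  α_4 = 3: Horner steps 1 → 6, so m(3) = 6.
Codeword c = [4, 0, 5, 6] ∈ F_7^4.


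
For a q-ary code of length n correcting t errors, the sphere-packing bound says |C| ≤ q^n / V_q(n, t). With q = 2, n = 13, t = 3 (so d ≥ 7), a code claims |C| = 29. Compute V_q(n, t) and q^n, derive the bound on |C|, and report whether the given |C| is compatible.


V_q(n, t) = 378, q^n = 8192, Hamming bound = 21, |C| = 29 > bound (violated).

Step 1: Compute V_q(n, t) = Σ_{j=0}^3 C(n, j) (q−1)^j.
  j = 0: C(13,0)·(1)^0 = 1·1 = 1.
  j = 1: C(13,1)·(1)^1 = 13·1 = 13.
  j = 2: C(13,2)·(1)^2 = 78·1 = 78.
  j = 3: C(13,3)·(1)^3 = 286·1 = 286.
  V_q(n, t) = 1 + 13 + 78 + 286 = 378.
Step 2: q^n = 2^13 = 8192.
Step 3: Hamming bound ⌊q^n / V_q(n,t)⌋ = ⌊8192/378⌋ = 21.
Step 4: Compare |C| = 29 to 21: violated.
The claimed |C| lies above the Hamming bound, so no 2-ary code of length 13 with d ≥ 7 can have 29 codewords.


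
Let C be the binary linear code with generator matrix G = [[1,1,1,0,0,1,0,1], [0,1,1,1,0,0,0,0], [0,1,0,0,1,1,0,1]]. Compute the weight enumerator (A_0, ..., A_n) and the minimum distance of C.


Weight distribution: A_0 = 1, A_3 = 2, A_4 = 3, A_5 = 2. Minimum distance d = 3.

Enumerate all 2^3 = 8 messages m ∈ F_2^3.
For each, compute codeword c = mG in F_2^8, then tally its weight.
  m = 000 → c = 00000000, weight = 0.
  m = 100 → c = 11100101, weight = 5.
  m = 010 → c = 01110000, weight = 3.
  m = 110 → c = 10010101, weight = 4.
  m = 001 → c = 01001101, weight = 4.
  m = 101 → c = 10101000, weight = 3.
  m = 011 → c = 00111101, weight = 5.
  m = 111 → c = 11011000, weight = 4.
Tally weights:
  weight 0: 1 codewords.
  weight 3: 2 codewords.
  weight 4: 3 codewords.
  weight 5: 2 codewords.
Minimum distance d = smallest w > 0 with A_w > 0 = 3.
Sanity: Σ A_w = 8 = 2^3 = 8 ✓.


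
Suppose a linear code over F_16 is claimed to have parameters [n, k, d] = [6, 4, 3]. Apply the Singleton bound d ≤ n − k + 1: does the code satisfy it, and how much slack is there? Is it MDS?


Singleton RHS = n − k + 1 = 3, slack = 0, bound satisfied, MDS.

Singleton bound: d ≤ n − k + 1.
Here n = 6, k = 4, so n − k + 1 = 3.
Given d = 3, check d ≤ 3: YES.
Slack = (n − k + 1) − d = 0.
The code is MDS (slack = 0).
Description: the claimed parameters are [6, 4, 3]_16; such a code would be MDS (meets Singleton bound).


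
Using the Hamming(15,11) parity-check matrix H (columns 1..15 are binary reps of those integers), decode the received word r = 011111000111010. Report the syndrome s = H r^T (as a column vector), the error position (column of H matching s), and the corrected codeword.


s = (0, 1, 0, 1)^T, error position = 5, corrected codeword c = 011101000111010

Compute s = H r^T mod 2 one row at a time:
  s_1 = 0 + 0 + 1 + 1 + 1 + 0 + 1 + 0 = 4 ≡ 0 (mod 2).
  s_2 = 1 + 1 + 1 + 0 + 1 + 0 + 1 + 0 = 5 ≡ 1 (mod 2).
  s_3 = 1 + 1 + 1 + 0 + 1 + 1 + 1 + 0 = 6 ≡ 0 (mod 2).
  s_4 = 0 + 1 + 1 + 0 + 0 + 1 + 0 + 0 = 3 ≡ 1 (mod 2).
s = (0, 1, 0, 1)^T — this equals column 5 of H (binary 0101), so error is at position 5.
Correct: flip bit 5 of r = 011111000111010 to get c = 011101000111010.


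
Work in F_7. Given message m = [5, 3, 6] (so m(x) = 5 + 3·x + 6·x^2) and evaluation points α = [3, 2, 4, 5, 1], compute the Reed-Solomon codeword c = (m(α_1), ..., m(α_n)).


c = [5, 0, 1, 2, 0]

Message polynomial: m(x) = 5 + 3·x + 6·x^2 (mod 7).
For each evaluation point α_i, compute m(α_i) mod 7:
  α_1 = 3: Horner steps 6 → 0 → 5, so m(3) = 5.
  α_2 = 2: Horner steps 6 → 1 → 0, so m(2) = 0.
  α_3 = 4: Horner steps 6 → 6 → 1, so m(4) = 1.
  α_4 = 5: Horner steps 6 → 5 → 2, so m(5) = 2.
  α_5 = 1: Horner steps 6 → 2 → 0, so m(1) = 0.
Codeword c = [5, 0, 1, 2, 0] ∈ F_7^5.


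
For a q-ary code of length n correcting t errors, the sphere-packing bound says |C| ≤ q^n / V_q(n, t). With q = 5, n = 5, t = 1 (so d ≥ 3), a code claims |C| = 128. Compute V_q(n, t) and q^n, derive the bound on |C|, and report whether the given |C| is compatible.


V_q(n, t) = 21, q^n = 3125, Hamming bound = 148, |C| = 128 ≤ bound (satisfied).

Step 1: Compute V_q(n, t) = Σ_{j=0}^1 C(n, j) (q−1)^j.
  j = 0: C(5,0)·(4)^0 = 1·1 = 1.
  j = 1: C(5,1)·(4)^1 = 5·4 = 20.
  V_q(n, t) = 1 + 20 = 21.
Step 2: q^n = 5^5 = 3125.
Step 3: Hamming bound ⌊q^n / V_q(n,t)⌋ = ⌊3125/21⌋ = 148.
Step 4: Compare |C| = 128 to 148: satisfied.
The claimed |C| lies below the Hamming bound.


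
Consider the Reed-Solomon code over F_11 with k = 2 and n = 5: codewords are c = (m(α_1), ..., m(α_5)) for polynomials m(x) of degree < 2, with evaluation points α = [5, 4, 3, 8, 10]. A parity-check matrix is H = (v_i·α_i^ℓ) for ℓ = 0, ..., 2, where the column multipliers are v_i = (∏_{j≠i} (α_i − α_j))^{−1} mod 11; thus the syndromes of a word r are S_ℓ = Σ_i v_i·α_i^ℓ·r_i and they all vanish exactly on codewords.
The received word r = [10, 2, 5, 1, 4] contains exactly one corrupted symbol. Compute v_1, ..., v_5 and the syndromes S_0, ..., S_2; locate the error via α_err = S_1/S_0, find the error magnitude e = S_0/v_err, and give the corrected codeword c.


S = (10, 1, 10), error at position 5, error magnitude e = 9, c = [10, 2, 5, 1, 6].

Step 1: column multipliers v_i = (∏_{j≠i}(α_i − α_j))^{−1} mod 11.
  i = 1 (α = 5): (5−4)(5−3)(5−8)(5−10) = 1·2·(−3)·(−5) = 30 ≡ 8, so v_1 = 8^{−1} = 7 (mod 11).
  i = 2 (α = 4): (4−5)(4−3)(4−8)(4−10) = (−1)·1·(−4)·(−6) = −24 ≡ 9, so v_2 = 9^{−1} = 5 (mod 11).
  i = 3 (α = 3): (3−5)(3−4)(3−8)(3−10) = (−2)·(−1)·(−5)·(−7) = 70 ≡ 4, so v_3 = 4^{−1} = 3 (mod 11).
  i = 4 (α = 8): (8−5)(8−4)(8−3)(8−10) = 3·4·5·(−2) = −120 ≡ 1, so v_4 = 1^{−1} = 1 (mod 11).
  i = 5 (α = 10): (10−5)(10−4)(10−3)(10−8) = 5·6·7·2 = 420 ≡ 2, so v_5 = 2^{−1} = 6 (mod 11).
  v = [7, 5, 3, 1, 6].
Step 2: syndromes of r = [10, 2, 5, 1, 4] (all sums mod 11).
  S_0 = Σ v_i r_i = 7·10 + 5·2 + 3·5 + 1·1 + 6·4 = 120 ≡ 10.
  S_1 = Σ v_i α_i r_i = 7·5·10 + 5·4·2 + 3·3·5 + 1·8·1 + 6·10·4 = 683 ≡ 1.
  α_i^2 mod 11 = [3, 5, 9, 9, 1].
  S_2 = Σ v_i α_i^2 r_i = 7·3·10 + 5·5·2 + 3·9·5 + 1·9·1 + 6·1·4 = 428 ≡ 10.
  S = (10, 1, 10) ≠ 0, so r is not a codeword (an error is present).
Step 3: locate the error. For a single error e at position i, S_ℓ = v_i·e·α_i^ℓ, so α_err = S_1/S_0.
  S_0^{−1} = 10^{−1} = 10 (mod 11), so α_err = 1·10 = 10 ≡ 10 = α_5. Error position i = 5.
  Consistency check: S_2/S_1 = 10·1 = 10 ≡ 10 = α_err ✓ (single-error assumption holds).
Step 4: error magnitude e = S_0/v_5 = S_0·∏_{j≠5}(α_5 − α_j) = 10·2 = 20 ≡ 9 (mod 11).
Step 5: correct position 5: c_5 = r_5 − e = 4 − 9 ≡ 6 (mod 11). Hence c = [10, 2, 5, 1, 6].
  Check: interpolating c through the α_i gives m(x) = 3 + 8·x (degree < 2) with m(α_i) = c_i for every i, so c is indeed a codeword.


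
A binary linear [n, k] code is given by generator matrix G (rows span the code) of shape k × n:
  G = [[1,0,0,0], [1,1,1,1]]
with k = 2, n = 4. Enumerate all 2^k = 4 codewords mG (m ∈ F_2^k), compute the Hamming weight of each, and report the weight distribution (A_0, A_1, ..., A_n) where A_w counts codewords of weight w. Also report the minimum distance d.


Weight distribution: A_0 = 1, A_1 = 1, A_3 = 1, A_4 = 1. Minimum distance d = 1.

Enumerate all 2^2 = 4 messages m ∈ F_2^2.
For each, compute codeword c = mG in F_2^4, then tally its weight.
  m = 00 → c = 0000, weight = 0.
  m = 10 → c = 1000, weight = 1.
  m = 01 → c = 1111, weight = 4.
  m = 11 → c = 0111, weight = 3.
Tally weights:
  weight 0: 1 codewords.
  weight 1: 1 codewords.
  weight 3: 1 codewords.
  weight 4: 1 codewords.
Minimum distance d = smallest w > 0 with A_w > 0 = 1.
Sanity: Σ A_w = 4 = 2^2 = 4 ✓.


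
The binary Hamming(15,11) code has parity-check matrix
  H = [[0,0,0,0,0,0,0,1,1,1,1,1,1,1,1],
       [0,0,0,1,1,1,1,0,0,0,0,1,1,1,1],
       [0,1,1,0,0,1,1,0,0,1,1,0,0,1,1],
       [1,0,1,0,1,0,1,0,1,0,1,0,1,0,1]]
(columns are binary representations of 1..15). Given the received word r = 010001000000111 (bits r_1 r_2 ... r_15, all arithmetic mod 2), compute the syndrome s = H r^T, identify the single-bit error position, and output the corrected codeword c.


s = (1, 0, 0, 0)^T, error position = 8, corrected codeword c = 010001010000111

Compute s = H r^T mod 2 one row at a time:
  s_1 = 0 + 0 + 0 + 0 + 0 + 1 + 1 + 1 = 3 ≡ 1 (mod 2).
  s_2 = 0 + 0 + 1 + 0 + 0 + 1 + 1 + 1 = 4 ≡ 0 (mod 2).
  s_3 = 1 + 0 + 1 + 0 + 0 + 0 + 1 + 1 = 4 ≡ 0 (mod 2).
  s_4 = 0 + 0 + 0 + 0 + 0 + 0 + 1 + 1 = 2 ≡ 0 (mod 2).
s = (1, 0, 0, 0)^T — this equals column 8 of H (binary 1000), so error is at position 8.
Correct: flip bit 8 of r = 010001000000111 to get c = 010001010000111.


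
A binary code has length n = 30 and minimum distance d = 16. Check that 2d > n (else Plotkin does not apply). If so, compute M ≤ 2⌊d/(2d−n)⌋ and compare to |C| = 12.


Plotkin bound M ≤ 16; given |C| = 12 ≤ bound (satisfied).

Check applicability: 2d = 32, n = 30.
2d − n = 2 > 0, so Plotkin applies.
Compute d/(2d−n) = 16/2 ≈ 8.0000.
⌊d/(2d−n)⌋ = 8.
Plotkin bound: M ≤ 2·8 = 16.
Given |C| = 12, check: satisfied.
This |C| is below the Plotkin bound.


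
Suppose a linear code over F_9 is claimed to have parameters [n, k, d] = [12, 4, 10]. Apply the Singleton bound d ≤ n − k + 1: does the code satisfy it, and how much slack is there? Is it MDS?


Singleton RHS = n − k + 1 = 9, slack = -1, bound violated (no such code; not MDS).

Singleton bound: d ≤ n − k + 1.
Here n = 12, k = 4, so n − k + 1 = 9.
Given d = 10, check d ≤ 9: NO.
Slack = (n − k + 1) − d = -1.
The slack is negative: d = 10 exceeds n − k + 1 = 9 by 1, so the Singleton bound is violated and no linear [12, 4, 10]_9 code can exist. In particular it is not MDS (MDS requires d = n − k + 1 exactly).
Description: the claimed parameters are [12, 4, 10]_9; such a code would be impossible (violates the Singleton bound).


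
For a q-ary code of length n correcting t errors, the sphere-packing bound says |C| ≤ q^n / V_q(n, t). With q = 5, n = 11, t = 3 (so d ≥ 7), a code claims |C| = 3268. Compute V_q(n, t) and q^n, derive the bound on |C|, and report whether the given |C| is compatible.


V_q(n, t) = 11485, q^n = 48828125, Hamming bound = 4251, |C| = 3268 ≤ bound (satisfied).

Step 1: Compute V_q(n, t) = Σ_{j=0}^3 C(n, j) (q−1)^j.
  j = 0: C(11,0)·(4)^0 = 1·1 = 1.
  j = 1: C(11,1)·(4)^1 = 11·4 = 44.
  j = 2: C(11,2)·(4)^2 = 55·16 = 880.
  j = 3: C(11,3)·(4)^3 = 165·64 = 10560.
  V_q(n, t) = 1 + 44 + 880 + 10560 = 11485.
Step 2: q^n = 5^11 = 48828125.
Step 3: Hamming bound ⌊q^n / V_q(n,t)⌋ = ⌊48828125/11485⌋ = 4251.
Step 4: Compare |C| = 3268 to 4251: satisfied.
The claimed |C| lies below the Hamming bound.


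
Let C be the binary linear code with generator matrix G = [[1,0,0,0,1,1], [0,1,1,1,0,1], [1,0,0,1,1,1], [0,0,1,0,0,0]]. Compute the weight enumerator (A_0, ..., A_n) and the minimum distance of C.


Weight distribution: A_0 = 1, A_1 = 2, A_2 = 2, A_3 = 4, A_4 = 5, A_5 = 2. Minimum distance d = 1.

Enumerate all 2^4 = 16 messages m ∈ F_2^4.
For each, compute codeword c = mG in F_2^6, then tally its weight.
  m = 0000 → c = 000000, weight = 0.
  m = 1000 → c = 100011, weight = 3.
  m = 0100 → c = 011101, weight = 4.
  m = 1100 → c = 111110, weight = 5.
  m = 0010 → c = 100111, weight = 4.
  m = 1010 → c = 000100, weight = 1.
  m = 0110 → c = 111010, weight = 4.
  m = 1110 → c = 011001, weight = 3.
  m = 0001 → c = 001000, weight = 1.
  m = 1001 → c = 101011, weight = 4.
  m = 0101 → c = 010101, weight = 3.
  m = 1101 → c = 110110, weight = 4.
  m = 0011 → c = 101111, weight = 5.
  m = 1011 → c = 001100, weight = 2.
  m = 0111 → c = 110010, weight = 3.
  m = 1111 → c = 010001, weight = 2.
Tally weights:
  weight 0: 1 codewords.
  weight 1: 2 codewords.
  weight 2: 2 codewords.
  weight 3: 4 codewords.
  weight 4: 5 codewords.
  weight 5: 2 codewords.
Minimum distance d = smallest w > 0 with A_w > 0 = 1.
Sanity: Σ A_w = 16 = 2^4 = 16 ✓.


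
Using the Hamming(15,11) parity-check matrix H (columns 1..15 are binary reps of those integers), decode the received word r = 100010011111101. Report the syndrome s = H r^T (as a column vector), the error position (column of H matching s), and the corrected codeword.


s = (1, 0, 1, 0)^T, error position = 10, corrected codeword c = 100010011011101

Compute s = H r^T mod 2 one row at a time:
  s_1 = 1 + 1 + 1 + 1 + 1 + 1 + 0 + 1 = 7 ≡ 1 (mod 2).
  s_2 = 0 + 1 + 0 + 0 + 1 + 1 + 0 + 1 = 4 ≡ 0 (mod 2).
  s_3 = 0 + 0 + 0 + 0 + 1 + 1 + 0 + 1 = 3 ≡ 1 (mod 2).
  s_4 = 1 + 0 + 1 + 0 + 1 + 1 + 1 + 1 = 6 ≡ 0 (mod 2).
s = (1, 0, 1, 0)^T — this equals column 10 of H (binary 1010), so error is at position 10.
Correct: flip bit 10 of r = 100010011111101 to get c = 100010011011101.


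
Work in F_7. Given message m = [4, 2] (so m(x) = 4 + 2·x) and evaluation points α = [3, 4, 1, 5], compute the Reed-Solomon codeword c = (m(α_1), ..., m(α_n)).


c = [3, 5, 6, 0]

Message polynomial: m(x) = 4 + 2·x (mod 7).
For each evaluation point α_i, compute m(α_i) mod 7:
  α_1 = 3: Horner steps 2 → 3, so m(3) = 3.
  α_2 = 4: Horner steps 2 → 5, so m(4) = 5.
  α_3 = 1: Horner steps 2 → 6, so m(1) = 6.
  α_4 = 5: Horner steps 2 → 0, so m(5) = 0.
Codeword c = [3, 5, 6, 0] ∈ F_7^4.


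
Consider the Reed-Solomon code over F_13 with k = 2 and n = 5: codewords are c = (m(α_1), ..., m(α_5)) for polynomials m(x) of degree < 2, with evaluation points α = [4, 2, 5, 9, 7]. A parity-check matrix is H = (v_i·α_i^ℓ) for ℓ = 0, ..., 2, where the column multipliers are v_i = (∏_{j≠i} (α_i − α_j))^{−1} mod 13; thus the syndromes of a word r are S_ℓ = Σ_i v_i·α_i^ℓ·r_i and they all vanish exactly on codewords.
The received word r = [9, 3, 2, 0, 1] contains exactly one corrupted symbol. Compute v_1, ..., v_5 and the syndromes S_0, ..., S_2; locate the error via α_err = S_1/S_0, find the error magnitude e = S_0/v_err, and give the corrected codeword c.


S = (3, 6, 12), error at position 2, error magnitude e = 6, c = [9, 10, 2, 0, 1].

Step 1: column multipliers v_i = (∏_{j≠i}(α_i − α_j))^{−1} mod 13.
  i = 1 (α = 4): (4−2)(4−5)(4−9)(4−7) = 2·(−1)·(−5)·(−3) = −30 ≡ 9, so v_1 = 9^{−1} = 3 (mod 13).
  i = 2 (α = 2): (2−4)(2−5)(2−9)(2−7) = (−2)·(−3)·(−7)·(−5) = 210 ≡ 2, so v_2 = 2^{−1} = 7 (mod 13).
  i = 3 (α = 5): (5−4)(5−2)(5−9)(5−7) = 1·3·(−4)·(−2) = 24 ≡ 11, so v_3 = 11^{−1} = 6 (mod 13).
  i = 4 (α = 9): (9−4)(9−2)(9−5)(9−7) = 5·7·4·2 = 280 ≡ 7, so v_4 = 7^{−1} = 2 (mod 13).
  i = 5 (α = 7): (7−4)(7−2)(7−5)(7−9) = 3·5·2·(−2) = −60 ≡ 5, so v_5 = 5^{−1} = 8 (mod 13).
  v = [3, 7, 6, 2, 8].
Step 2: syndromes of r = [9, 3, 2, 0, 1] (all sums mod 13).
  S_0 = Σ v_i r_i = 3·9 + 7·3 + 6·2 + 2·0 + 8·1 = 68 ≡ 3.
  S_1 = Σ v_i α_i r_i = 3·4·9 + 7·2·3 + 6·5·2 + 2·9·0 + 8·7·1 = 266 ≡ 6.
  α_i^2 mod 13 = [3, 4, 12, 3, 10].
  S_2 = Σ v_i α_i^2 r_i = 3·3·9 + 7·4·3 + 6·12·2 + 2·3·0 + 8·10·1 = 389 ≡ 12.
  S = (3, 6, 12) ≠ 0, so r is not a codeword (an error is present).
Step 3: locate the error. For a single error e at position i, S_ℓ = v_i·e·α_i^ℓ, so α_err = S_1/S_0.
  S_0^{−1} = 3^{−1} = 9 (mod 13), so α_err = 6·9 = 54 ≡ 2 = α_2. Error position i = 2.
  Consistency check: S_2/S_1 = 12·11 = 132 ≡ 2 = α_err ✓ (single-error assumption holds).
Step 4: error magnitude e = S_0/v_2 = S_0·∏_{j≠2}(α_2 − α_j) = 3·2 = 6 ≡ 6 (mod 13).
Step 5: correct position 2: c_2 = r_2 − e = 3 − 6 ≡ 10 (mod 13). Hence c = [9, 10, 2, 0, 1].
  Check: interpolating c through the α_i gives m(x) = 11 + 6·x (degree < 2) with m(α_i) = c_i for every i, so c is indeed a codeword.


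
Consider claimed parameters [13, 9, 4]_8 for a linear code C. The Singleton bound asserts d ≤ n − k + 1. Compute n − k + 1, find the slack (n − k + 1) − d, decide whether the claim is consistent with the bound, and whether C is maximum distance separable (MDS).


Singleton RHS = n − k + 1 = 5, slack = 1, bound satisfied, not MDS.

Singleton bound: d ≤ n − k + 1.
Here n = 13, k = 9, so n − k + 1 = 5.
Given d = 4, check d ≤ 5: YES.
Slack = (n − k + 1) − d = 1.
The code is NOT MDS (slack = 1 > 0).
Description: the claimed parameters are [13, 9, 4]_8; such a code would be non-MDS.


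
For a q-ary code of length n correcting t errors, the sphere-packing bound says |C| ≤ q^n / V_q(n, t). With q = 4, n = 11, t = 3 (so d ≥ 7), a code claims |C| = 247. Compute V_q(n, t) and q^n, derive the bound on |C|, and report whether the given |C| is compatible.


V_q(n, t) = 4984, q^n = 4194304, Hamming bound = 841, |C| = 247 ≤ bound (satisfied).

Step 1: Compute V_q(n, t) = Σ_{j=0}^3 C(n, j) (q−1)^j.
  j = 0: C(11,0)·(3)^0 = 1·1 = 1.
  j = 1: C(11,1)·(3)^1 = 11·3 = 33.
  j = 2: C(11,2)·(3)^2 = 55·9 = 495.
  j = 3: C(11,3)·(3)^3 = 165·27 = 4455.
  V_q(n, t) = 1 + 33 + 495 + 4455 = 4984.
Step 2: q^n = 4^11 = 4194304.
Step 3: Hamming bound ⌊q^n / V_q(n,t)⌋ = ⌊4194304/4984⌋ = 841.
Step 4: Compare |C| = 247 to 841: satisfied.
The claimed |C| lies below the Hamming bound.


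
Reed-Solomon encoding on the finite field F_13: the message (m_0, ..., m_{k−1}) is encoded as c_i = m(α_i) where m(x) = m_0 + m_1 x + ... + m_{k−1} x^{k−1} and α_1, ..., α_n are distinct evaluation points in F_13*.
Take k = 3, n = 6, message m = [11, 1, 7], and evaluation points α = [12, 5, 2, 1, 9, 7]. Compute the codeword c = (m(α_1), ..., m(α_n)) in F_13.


c = [4, 9, 2, 6, 2, 10]

Message polynomial: m(x) = 11 + 1·x + 7·x^2 (mod 13).
For each evaluation point α_i, compute m(α_i) mod 13:
  α_1 = 12: Horner steps 7 → 7 → 4, so m(12) = 4.
  α_2 = 5: Horner steps 7 → 10 → 9, so m(5) = 9.
  α_3 = 2: Horner steps 7 → 2 → 2, so m(2) = 2.
  α_4 = 1: Horner steps 7 → 8 → 6, so m(1) = 6.
  α_5 = 9: Horner steps 7 → 12 → 2, so m(9) = 2.
  α_6 = 7: Horner steps 7 → 11 → 10, so m(7) = 10.
Codeword c = [4, 9, 2, 6, 2, 10] ∈ F_13^6.


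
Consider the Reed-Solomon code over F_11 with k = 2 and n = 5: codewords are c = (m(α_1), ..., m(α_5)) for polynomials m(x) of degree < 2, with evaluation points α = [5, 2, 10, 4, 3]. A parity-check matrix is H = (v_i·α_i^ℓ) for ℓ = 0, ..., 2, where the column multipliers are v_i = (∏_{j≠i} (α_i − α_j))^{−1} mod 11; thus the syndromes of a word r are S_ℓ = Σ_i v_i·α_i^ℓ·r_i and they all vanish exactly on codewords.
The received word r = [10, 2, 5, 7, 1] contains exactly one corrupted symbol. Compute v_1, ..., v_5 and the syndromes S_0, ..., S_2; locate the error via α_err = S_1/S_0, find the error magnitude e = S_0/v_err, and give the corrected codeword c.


S = (7, 6, 2), error at position 4, error magnitude e = 7, c = [10, 2, 5, 0, 1].

Step 1: column multipliers v_i = (∏_{j≠i}(α_i − α_j))^{−1} mod 11.
  i = 1 (α = 5): (5−2)(5−10)(5−4)(5−3) = 3·(−5)·1·2 = −30 ≡ 3, so v_1 = 3^{−1} = 4 (mod 11).
  i = 2 (α = 2): (2−5)(2−10)(2−4)(2−3) = (−3)·(−8)·(−2)·(−1) = 48 ≡ 4, so v_2 = 4^{−1} = 3 (mod 11).
  i = 3 (α = 10): (10−5)(10−2)(10−4)(10−3) = 5·8·6·7 = 1680 ≡ 8, so v_3 = 8^{−1} = 7 (mod 11).
  i = 4 (α = 4): (4−5)(4−2)(4−10)(4−3) = (−1)·2·(−6)·1 = 12 ≡ 1, so v_4 = 1^{−1} = 1 (mod 11).
  i = 5 (α = 3): (3−5)(3−2)(3−10)(3−4) = (−2)·1·(−7)·(−1) = −14 ≡ 8, so v_5 = 8^{−1} = 7 (mod 11).
  v = [4, 3, 7, 1, 7].
Step 2: syndromes of r = [10, 2, 5, 7, 1] (all sums mod 11).
  S_0 = Σ v_i r_i = 4·10 + 3·2 + 7·5 + 1·7 + 7·1 = 95 ≡ 7.
  S_1 = Σ v_i α_i r_i = 4·5·10 + 3·2·2 + 7·10·5 + 1·4·7 + 7·3·1 = 611 ≡ 6.
  α_i^2 mod 11 = [3, 4, 1, 5, 9].
  S_2 = Σ v_i α_i^2 r_i = 4·3·10 + 3·4·2 + 7·1·5 + 1·5·7 + 7·9·1 = 277 ≡ 2.
  S = (7, 6, 2) ≠ 0, so r is not a codeword (an error is present).
Step 3: locate the error. For a single error e at position i, S_ℓ = v_i·e·α_i^ℓ, so α_err = S_1/S_0.
  S_0^{−1} = 7^{−1} = 8 (mod 11), so α_err = 6·8 = 48 ≡ 4 = α_4. Error position i = 4.
  Consistency check: S_2/S_1 = 2·2 = 4 ≡ 4 = α_err ✓ (single-error assumption holds).
Step 4: error magnitude e = S_0/v_4 = S_0·∏_{j≠4}(α_4 − α_j) = 7·1 = 7 ≡ 7 (mod 11).
Step 5: correct position 4: c_4 = r_4 − e = 7 − 7 ≡ 0 (mod 11). Hence c = [10, 2, 5, 0, 1].
  Check: interpolating c through the α_i gives m(x) = 4 + 10·x (degree < 2) with m(α_i) = c_i for every i, so c is indeed a codeword.


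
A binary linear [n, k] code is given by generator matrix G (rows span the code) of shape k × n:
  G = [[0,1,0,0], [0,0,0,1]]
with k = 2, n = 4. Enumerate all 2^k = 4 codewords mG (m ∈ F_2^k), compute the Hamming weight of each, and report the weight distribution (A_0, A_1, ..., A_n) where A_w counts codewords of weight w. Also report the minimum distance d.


Weight distribution: A_0 = 1, A_1 = 2, A_2 = 1. Minimum distance d = 1.

Enumerate all 2^2 = 4 messages m ∈ F_2^2.
For each, compute codeword c = mG in F_2^4, then tally its weight.
  m = 00 → c = 0000, weight = 0.
  m = 10 → c = 0100, weight = 1.
  m = 01 → c = 0001, weight = 1.
  m = 11 → c = 0101, weight = 2.
Tally weights:
  weight 0: 1 codewords.
  weight 1: 2 codewords.
  weight 2: 1 codewords.
Minimum distance d = smallest w > 0 with A_w > 0 = 1.
Sanity: Σ A_w = 4 = 2^2 = 4 ✓.


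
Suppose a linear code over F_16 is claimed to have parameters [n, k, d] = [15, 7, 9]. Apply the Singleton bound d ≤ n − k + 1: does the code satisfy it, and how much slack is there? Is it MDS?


Singleton RHS = n − k + 1 = 9, slack = 0, bound satisfied, MDS.

Singleton bound: d ≤ n − k + 1.
Here n = 15, k = 7, so n − k + 1 = 9.
Given d = 9, check d ≤ 9: YES.
Slack = (n − k + 1) − d = 0.
The code is MDS (slack = 0).
Description: the claimed parameters are [15, 7, 9]_16; such a code would be MDS (meets Singleton bound).


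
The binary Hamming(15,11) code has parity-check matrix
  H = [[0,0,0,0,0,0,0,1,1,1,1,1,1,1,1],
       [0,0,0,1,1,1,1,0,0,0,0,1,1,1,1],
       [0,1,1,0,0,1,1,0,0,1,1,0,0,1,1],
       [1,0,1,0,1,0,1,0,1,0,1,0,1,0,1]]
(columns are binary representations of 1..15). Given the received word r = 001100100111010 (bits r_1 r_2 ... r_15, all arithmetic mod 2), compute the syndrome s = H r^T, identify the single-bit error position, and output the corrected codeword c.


s = (0, 0, 1, 1)^T, error position = 3, corrected codeword c = 000100100111010

Compute s = H r^T mod 2 one row at a time:
  s_1 = 0 + 0 + 1 + 1 + 1 + 0 + 1 + 0 = 4 ≡ 0 (mod 2).
  s_2 = 1 + 0 + 0 + 1 + 1 + 0 + 1 + 0 = 4 ≡ 0 (mod 2).
  s_3 = 0 + 1 + 0 + 1 + 1 + 1 + 1 + 0 = 5 ≡ 1 (mod 2).
  s_4 = 0 + 1 + 0 + 1 + 0 + 1 + 0 + 0 = 3 ≡ 1 (mod 2).
s = (0, 0, 1, 1)^T — this equals column 3 of H (binary 0011), so error is at position 3.
Correct: flip bit 3 of r = 001100100111010 to get c = 000100100111010.


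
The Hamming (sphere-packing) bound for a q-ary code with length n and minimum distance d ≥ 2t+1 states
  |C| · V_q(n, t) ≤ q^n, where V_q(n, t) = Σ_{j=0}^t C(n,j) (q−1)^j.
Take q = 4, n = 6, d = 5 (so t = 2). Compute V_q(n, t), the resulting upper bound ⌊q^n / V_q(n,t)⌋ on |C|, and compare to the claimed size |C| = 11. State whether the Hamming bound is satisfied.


V_q(n, t) = 154, q^n = 4096, Hamming bound = 26, |C| = 11 ≤ bound (satisfied).

Step 1: Compute V_q(n, t) = Σ_{j=0}^2 C(n, j) (q−1)^j.
  j = 0: C(6,0)·(3)^0 = 1·1 = 1.
  j = 1: C(6,1)·(3)^1 = 6·3 = 18.
  j = 2: C(6,2)·(3)^2 = 15·9 = 135.
  V_q(n, t) = 1 + 18 + 135 = 154.
Step 2: q^n = 4^6 = 4096.
Step 3: Hamming bound ⌊q^n / V_q(n,t)⌋ = ⌊4096/154⌋ = 26.
Step 4: Compare |C| = 11 to 26: satisfied.
The claimed |C| lies below the Hamming bound.


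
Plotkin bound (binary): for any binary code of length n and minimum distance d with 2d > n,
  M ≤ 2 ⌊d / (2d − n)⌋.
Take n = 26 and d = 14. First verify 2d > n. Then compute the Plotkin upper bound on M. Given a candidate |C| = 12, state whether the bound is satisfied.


Plotkin bound M ≤ 14; given |C| = 12 ≤ bound (satisfied).

Check applicability: 2d = 28, n = 26.
2d − n = 2 > 0, so Plotkin applies.
Compute d/(2d−n) = 14/2 ≈ 7.0000.
⌊d/(2d−n)⌋ = 7.
Plotkin bound: M ≤ 2·7 = 14.
Given |C| = 12, check: satisfied.
This |C| is below the Plotkin bound.


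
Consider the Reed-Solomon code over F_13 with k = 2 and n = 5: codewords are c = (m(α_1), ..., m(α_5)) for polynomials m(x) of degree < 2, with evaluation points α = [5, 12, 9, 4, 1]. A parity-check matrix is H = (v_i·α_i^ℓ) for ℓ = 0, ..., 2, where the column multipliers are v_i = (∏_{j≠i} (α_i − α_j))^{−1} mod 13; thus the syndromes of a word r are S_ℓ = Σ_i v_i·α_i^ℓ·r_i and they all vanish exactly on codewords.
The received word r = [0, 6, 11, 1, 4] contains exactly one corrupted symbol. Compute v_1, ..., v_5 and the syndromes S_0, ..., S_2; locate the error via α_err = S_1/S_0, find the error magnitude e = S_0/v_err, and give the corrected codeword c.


S = (2, 5, 6), error at position 3, error magnitude e = 2, c = [0, 6, 9, 1, 4].

Step 1: column multipliers v_i = (∏_{j≠i}(α_i − α_j))^{−1} mod 13.
  i = 1 (α = 5): (5−12)(5−9)(5−4)(5−1) = (−7)·(−4)·1·4 = 112 ≡ 8, so v_1 = 8^{−1} = 5 (mod 13).
  i = 2 (α = 12): (12−5)(12−9)(12−4)(12−1) = 7·3·8·11 = 1848 ≡ 2, so v_2 = 2^{−1} = 7 (mod 13).
  i = 3 (α = 9): (9−5)(9−12)(9−4)(9−1) = 4·(−3)·5·8 = −480 ≡ 1, so v_3 = 1^{−1} = 1 (mod 13).
  i = 4 (α = 4): (4−5)(4−12)(4−9)(4−1) = (−1)·(−8)·(−5)·3 = −120 ≡ 10, so v_4 = 10^{−1} = 4 (mod 13).
  i = 5 (α = 1): (1−5)(1−12)(1−9)(1−4) = (−4)·(−11)·(−8)·(−3) = 1056 ≡ 3, so v_5 = 3^{−1} = 9 (mod 13).
  v = [5, 7, 1, 4, 9].
Step 2: syndromes of r = [0, 6, 11, 1, 4] (all sums mod 13).
  S_0 = Σ v_i r_i = 5·0 + 7·6 + 1·11 + 4·1 + 9·4 = 93 ≡ 2.
  S_1 = Σ v_i α_i r_i = 5·5·0 + 7·12·6 + 1·9·11 + 4·4·1 + 9·1·4 = 655 ≡ 5.
  α_i^2 mod 13 = [12, 1, 3, 3, 1].
  S_2 = Σ v_i α_i^2 r_i = 5·12·0 + 7·1·6 + 1·3·11 + 4·3·1 + 9·1·4 = 123 ≡ 6.
  S = (2, 5, 6) ≠ 0, so r is not a codeword (an error is present).
Step 3: locate the error. For a single error e at position i, S_ℓ = v_i·e·α_i^ℓ, so α_err = S_1/S_0.
  S_0^{−1} = 2^{−1} = 7 (mod 13), so α_err = 5·7 = 35 ≡ 9 = α_3. Error position i = 3.
  Consistency check: S_2/S_1 = 6·8 = 48 ≡ 9 = α_err ✓ (single-error assumption holds).
Step 4: error magnitude e = S_0/v_3 = S_0·∏_{j≠3}(α_3 − α_j) = 2·1 = 2 ≡ 2 (mod 13).
Step 5: correct position 3: c_3 = r_3 − e = 11 − 2 ≡ 9 (mod 13). Hence c = [0, 6, 9, 1, 4].
  Check: interpolating c through the α_i gives m(x) = 5 + 12·x (degree < 2) with m(α_i) = c_i for every i, so c is indeed a codeword.


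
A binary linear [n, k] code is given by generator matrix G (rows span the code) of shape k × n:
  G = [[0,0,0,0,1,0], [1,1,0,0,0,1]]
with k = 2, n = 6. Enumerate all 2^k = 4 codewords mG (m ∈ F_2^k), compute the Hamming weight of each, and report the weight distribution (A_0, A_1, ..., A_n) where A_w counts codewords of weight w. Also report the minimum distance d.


Weight distribution: A_0 = 1, A_1 = 1, A_3 = 1, A_4 = 1. Minimum distance d = 1.

Enumerate all 2^2 = 4 messages m ∈ F_2^2.
For each, compute codeword c = mG in F_2^6, then tally its weight.
  m = 00 → c = 000000, weight = 0.
  m = 10 → c = 000010, weight = 1.
  m = 01 → c = 110001, weight = 3.
  m = 11 → c = 110011, weight = 4.
Tally weights:
  weight 0: 1 codewords.
  weight 1: 1 codewords.
  weight 3: 1 codewords.
  weight 4: 1 codewords.
Minimum distance d = smallest w > 0 with A_w > 0 = 1.
Sanity: Σ A_w = 4 = 2^2 = 4 ✓.


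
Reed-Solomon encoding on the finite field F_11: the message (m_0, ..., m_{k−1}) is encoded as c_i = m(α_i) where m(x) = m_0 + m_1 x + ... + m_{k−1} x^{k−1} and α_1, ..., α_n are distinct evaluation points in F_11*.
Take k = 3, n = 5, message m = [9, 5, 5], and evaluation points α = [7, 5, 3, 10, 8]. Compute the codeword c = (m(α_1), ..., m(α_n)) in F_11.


c = [3, 5, 3, 9, 6]

Message polynomial: m(x) = 9 + 5·x + 5·x^2 (mod 11).
For each evaluation point α_i, compute m(α_i) mod 11:
  α_1 = 7: Horner steps 5 → 7 → 3, so m(7) = 3.
  α_2 = 5: Horner steps 5 → 8 → 5, so m(5) = 5.
  α_3 = 3: Horner steps 5 → 9 → 3, so m(3) = 3.
  α_4 = 10: Horner steps 5 → 0 → 9, so m(10) = 9.
  α_5 = 8: Horner steps 5 → 1 → 6, so m(8) = 6.
Codeword c = [3, 5, 3, 9, 6] ∈ F_11^5.


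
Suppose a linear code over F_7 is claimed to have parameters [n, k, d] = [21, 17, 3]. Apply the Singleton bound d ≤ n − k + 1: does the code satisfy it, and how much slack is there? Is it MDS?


Singleton RHS = n − k + 1 = 5, slack = 2, bound satisfied, not MDS.

Singleton bound: d ≤ n − k + 1.
Here n = 21, k = 17, so n − k + 1 = 5.
Given d = 3, check d ≤ 5: YES.
Slack = (n − k + 1) − d = 2.
The code is NOT MDS (slack = 2 > 0).
Description: the claimed parameters are [21, 17, 3]_7; such a code would be non-MDS.


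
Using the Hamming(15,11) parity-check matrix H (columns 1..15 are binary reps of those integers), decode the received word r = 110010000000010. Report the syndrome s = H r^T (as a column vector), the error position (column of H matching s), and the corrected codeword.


s = (1, 0, 0, 0)^T, error position = 8, corrected codeword c = 110010010000010

Compute s = H r^T mod 2 one row at a time:
  s_1 = 0 + 0 + 0 + 0 + 0 + 0 + 1 + 0 = 1 ≡ 1 (mod 2).
  s_2 = 0 + 1 + 0 + 0 + 0 + 0 + 1 + 0 = 2 ≡ 0 (mod 2).
  s_3 = 1 + 0 + 0 + 0 + 0 + 0 + 1 + 0 = 2 ≡ 0 (mod 2).
  s_4 = 1 + 0 + 1 + 0 + 0 + 0 + 0 + 0 = 2 ≡ 0 (mod 2).
s = (1, 0, 0, 0)^T — this equals column 8 of H (binary 1000), so error is at position 8.
Correct: flip bit 8 of r = 110010000000010 to get c = 110010010000010.


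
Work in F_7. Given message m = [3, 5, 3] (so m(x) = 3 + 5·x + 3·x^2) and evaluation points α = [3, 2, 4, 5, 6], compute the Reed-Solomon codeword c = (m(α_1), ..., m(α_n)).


c = [3, 4, 1, 5, 1]

Message polynomial: m(x) = 3 + 5·x + 3·x^2 (mod 7).
For each evaluation point α_i, compute m(α_i) mod 7:
  α_1 = 3: Horner steps 3 → 0 → 3, so m(3) = 3.
  α_2 = 2: Horner steps 3 → 4 → 4, so m(2) = 4.
  α_3 = 4: Horner steps 3 → 3 → 1, so m(4) = 1.
  α_4 = 5: Horner steps 3 → 6 → 5, so m(5) = 5.
  α_5 = 6: Horner steps 3 → 2 → 1, so m(6) = 1.
Codeword c = [3, 4, 1, 5, 1] ∈ F_7^5.


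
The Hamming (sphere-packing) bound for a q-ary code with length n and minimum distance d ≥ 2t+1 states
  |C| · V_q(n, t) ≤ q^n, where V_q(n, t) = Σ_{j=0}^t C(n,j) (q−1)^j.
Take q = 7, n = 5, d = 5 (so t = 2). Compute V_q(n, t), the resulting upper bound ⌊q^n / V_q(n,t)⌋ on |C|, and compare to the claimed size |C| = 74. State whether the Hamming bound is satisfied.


V_q(n, t) = 391, q^n = 16807, Hamming bound = 42, |C| = 74 > bound (violated).

Step 1: Compute V_q(n, t) = Σ_{j=0}^2 C(n, j) (q−1)^j.
  j = 0: C(5,0)·(6)^0 = 1·1 = 1.
  j = 1: C(5,1)·(6)^1 = 5·6 = 30.
  j = 2: C(5,2)·(6)^2 = 10·36 = 360.
  V_q(n, t) = 1 + 30 + 360 = 391.
Step 2: q^n = 7^5 = 16807.
Step 3: Hamming bound ⌊q^n / V_q(n,t)⌋ = ⌊16807/391⌋ = 42.
Step 4: Compare |C| = 74 to 42: violated.
The claimed |C| lies above the Hamming bound, so no 7-ary code of length 5 with d ≥ 5 can have 74 codewords.


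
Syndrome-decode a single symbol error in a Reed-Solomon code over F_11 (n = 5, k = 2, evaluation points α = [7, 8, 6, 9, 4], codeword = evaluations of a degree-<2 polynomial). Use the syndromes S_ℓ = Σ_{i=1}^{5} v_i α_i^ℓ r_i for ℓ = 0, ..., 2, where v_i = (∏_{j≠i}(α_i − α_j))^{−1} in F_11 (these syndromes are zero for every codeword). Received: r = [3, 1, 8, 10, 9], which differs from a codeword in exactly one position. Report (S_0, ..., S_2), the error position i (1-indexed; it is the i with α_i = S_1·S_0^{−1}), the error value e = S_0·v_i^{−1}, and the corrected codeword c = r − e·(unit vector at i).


S = (8, 4, 2), error at position 3, error magnitude e = 3, c = [3, 1, 5, 10, 9].

Step 1: column multipliers v_i = (∏_{j≠i}(α_i − α_j))^{−1} mod 11.
  i = 1 (α = 7): (7−8)(7−6)(7−9)(7−4) = (−1)·1·(−2)·3 = 6 ≡ 6, so v_1 = 6^{−1} = 2 (mod 11).
  i = 2 (α = 8): (8−7)(8−6)(8−9)(8−4) = 1·2·(−1)·4 = −8 ≡ 3, so v_2 = 3^{−1} = 4 (mod 11).
  i = 3 (α = 6): (6−7)(6−8)(6−9)(6−4) = (−1)·(−2)·(−3)·2 = −12 ≡ 10, so v_3 = 10^{−1} = 10 (mod 11).
  i = 4 (α = 9): (9−7)(9−8)(9−6)(9−4) = 2·1·3·5 = 30 ≡ 8, so v_4 = 8^{−1} = 7 (mod 11).
  i = 5 (α = 4): (4−7)(4−8)(4−6)(4−9) = (−3)·(−4)·(−2)·(−5) = 120 ≡ 10, so v_5 = 10^{−1} = 10 (mod 11).
  v = [2, 4, 10, 7, 10].
Step 2: syndromes of r = [3, 1, 8, 10, 9] (all sums mod 11).
  S_0 = Σ v_i r_i = 2·3 + 4·1 + 10·8 + 7·10 + 10·9 = 250 ≡ 8.
  S_1 = Σ v_i α_i r_i = 2·7·3 + 4·8·1 + 10·6·8 + 7·9·10 + 10·4·9 = 1544 ≡ 4.
  α_i^2 mod 11 = [5, 9, 3, 4, 5].
  S_2 = Σ v_i α_i^2 r_i = 2·5·3 + 4·9·1 + 10·3·8 + 7·4·10 + 10·5·9 = 1036 ≡ 2.
  S = (8, 4, 2) ≠ 0, so r is not a codeword (an error is present).
Step 3: locate the error. For a single error e at position i, S_ℓ = v_i·e·α_i^ℓ, so α_err = S_1/S_0.
  S_0^{−1} = 8^{−1} = 7 (mod 11), so α_err = 4·7 = 28 ≡ 6 = α_3. Error position i = 3.
  Consistency check: S_2/S_1 = 2·3 = 6 ≡ 6 = α_err ✓ (single-error assumption holds).
Step 4: error magnitude e = S_0/v_3 = S_0·∏_{j≠3}(α_3 − α_j) = 8·10 = 80 ≡ 3 (mod 11).
Step 5: correct position 3: c_3 = r_3 − e = 8 − 3 ≡ 5 (mod 11). Hence c = [3, 1, 5, 10, 9].
  Check: interpolating c through the α_i gives m(x) = 6 + 9·x (degree < 2) with m(α_i) = c_i for every i, so c is indeed a codeword.


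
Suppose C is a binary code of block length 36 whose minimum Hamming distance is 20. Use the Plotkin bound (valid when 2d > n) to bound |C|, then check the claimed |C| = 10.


Plotkin bound M ≤ 10; given |C| = 10 ≤ bound (satisfied).

Check applicability: 2d = 40, n = 36.
2d − n = 4 > 0, so Plotkin applies.
Compute d/(2d−n) = 20/4 ≈ 5.0000.
⌊d/(2d−n)⌋ = 5.
Plotkin bound: M ≤ 2·5 = 10.
Given |C| = 10, check: satisfied.
This |C| is at the Plotkin bound.


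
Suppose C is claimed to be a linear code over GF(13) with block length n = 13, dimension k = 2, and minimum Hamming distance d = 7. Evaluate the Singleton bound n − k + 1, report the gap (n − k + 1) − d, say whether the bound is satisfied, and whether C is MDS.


Singleton RHS = n − k + 1 = 12, slack = 5, bound satisfied, not MDS.

Singleton bound: d ≤ n − k + 1.
Here n = 13, k = 2, so n − k + 1 = 12.
Given d = 7, check d ≤ 12: YES.
Slack = (n − k + 1) − d = 5.
The code is NOT MDS (slack = 5 > 0).
Description: the claimed parameters are [13, 2, 7]_13; such a code would be non-MDS.


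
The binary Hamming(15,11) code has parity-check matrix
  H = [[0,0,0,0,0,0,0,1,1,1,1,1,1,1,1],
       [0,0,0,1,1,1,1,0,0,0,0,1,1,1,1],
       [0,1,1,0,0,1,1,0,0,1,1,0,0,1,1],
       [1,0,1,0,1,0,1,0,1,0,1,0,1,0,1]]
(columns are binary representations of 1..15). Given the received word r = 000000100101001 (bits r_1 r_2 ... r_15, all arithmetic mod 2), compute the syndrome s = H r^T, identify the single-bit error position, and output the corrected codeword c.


s = (1, 1, 1, 0)^T, error position = 14, corrected codeword c = 000000100101011

Compute s = H r^T mod 2 one row at a time:
  s_1 = 0 + 0 + 1 + 0 + 1 + 0 + 0 + 1 = 3 ≡ 1 (mod 2).
  s_2 = 0 + 0 + 0 + 1 + 1 + 0 + 0 + 1 = 3 ≡ 1 (mod 2).
  s_3 = 0 + 0 + 0 + 1 + 1 + 0 + 0 + 1 = 3 ≡ 1 (mod 2).
  s_4 = 0 + 0 + 0 + 1 + 0 + 0 + 0 + 1 = 2 ≡ 0 (mod 2).
s = (1, 1, 1, 0)^T — this equals column 14 of H (binary 1110), so error is at position 14.
Correct: flip bit 14 of r = 000000100101001 to get c = 000000100101011.


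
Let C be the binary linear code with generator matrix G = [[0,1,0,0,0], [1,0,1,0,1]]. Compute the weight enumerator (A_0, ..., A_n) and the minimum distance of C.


Weight distribution: A_0 = 1, A_1 = 1, A_3 = 1, A_4 = 1. Minimum distance d = 1.

Enumerate all 2^2 = 4 messages m ∈ F_2^2.
For each, compute codeword c = mG in F_2^5, then tally its weight.
  m = 00 → c = 00000, weight = 0.
  m = 10 → c = 01000, weight = 1.
  m = 01 → c = 10101, weight = 3.
  m = 11 → c = 11101, weight = 4.
Tally weights:
  weight 0: 1 codewords.
  weight 1: 1 codewords.
  weight 3: 1 codewords.
  weight 4: 1 codewords.
Minimum distance d = smallest w > 0 with A_w > 0 = 1.
Sanity: Σ A_w = 4 = 2^2 = 4 ✓.


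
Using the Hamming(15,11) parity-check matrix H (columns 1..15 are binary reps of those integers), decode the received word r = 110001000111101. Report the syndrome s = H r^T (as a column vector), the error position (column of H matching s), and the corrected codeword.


s = (1, 0, 1, 0)^T, error position = 10, corrected codeword c = 110001000011101

Compute s = H r^T mod 2 one row at a time:
  s_1 = 0 + 0 + 1 + 1 + 1 + 1 + 0 + 1 = 5 ≡ 1 (mod 2).
  s_2 = 0 + 0 + 1 + 0 + 1 + 1 + 0 + 1 = 4 ≡ 0 (mod 2).
  s_3 = 1 + 0 + 1 + 0 + 1 + 1 + 0 + 1 = 5 ≡ 1 (mod 2).
  s_4 = 1 + 0 + 0 + 0 + 0 + 1 + 1 + 1 = 4 ≡ 0 (mod 2).
s = (1, 0, 1, 0)^T — this equals column 10 of H (binary 1010), so error is at position 10.
Correct: flip bit 10 of r = 110001000111101 to get c = 110001000011101.


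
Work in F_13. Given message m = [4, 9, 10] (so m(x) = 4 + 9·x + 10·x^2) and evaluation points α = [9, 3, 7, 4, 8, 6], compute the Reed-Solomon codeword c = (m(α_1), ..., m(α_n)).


c = [11, 4, 11, 5, 1, 2]

Message polynomial: m(x) = 4 + 9·x + 10·x^2 (mod 13).
For each evaluation point α_i, compute m(α_i) mod 13:
  α_1 = 9: Horner steps 10 → 8 → 11, so m(9) = 11.
  α_2 = 3: Horner steps 10 → 0 → 4, so m(3) = 4.
  α_3 = 7: Horner steps 10 → 1 → 11, so m(7) = 11.
  α_4 = 4: Horner steps 10 → 10 → 5, so m(4) = 5.
  α_5 = 8: Horner steps 10 → 11 → 1, so m(8) = 1.
  α_6 = 6: Horner steps 10 → 4 → 2, so m(6) = 2.
Codeword c = [11, 4, 11, 5, 1, 2] ∈ F_13^6.


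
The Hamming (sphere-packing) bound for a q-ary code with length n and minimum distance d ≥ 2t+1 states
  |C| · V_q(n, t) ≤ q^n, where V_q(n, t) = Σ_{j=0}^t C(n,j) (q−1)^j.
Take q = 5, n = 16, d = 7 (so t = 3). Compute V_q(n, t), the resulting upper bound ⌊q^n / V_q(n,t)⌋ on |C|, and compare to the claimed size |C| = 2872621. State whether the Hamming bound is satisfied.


V_q(n, t) = 37825, q^n = 152587890625, Hamming bound = 4034048, |C| = 2872621 ≤ bound (satisfied).

Step 1: Compute V_q(n, t) = Σ_{j=0}^3 C(n, j) (q−1)^j.
  j = 0: C(16,0)·(4)^0 = 1·1 = 1.
  j = 1: C(16,1)·(4)^1 = 16·4 = 64.
  j = 2: C(16,2)·(4)^2 = 120·16 = 1920.
  j = 3: C(16,3)·(4)^3 = 560·64 = 35840.
  V_q(n, t) = 1 + 64 + 1920 + 35840 = 37825.
Step 2: q^n = 5^16 = 152587890625.
Step 3: Hamming bound ⌊q^n / V_q(n,t)⌋ = ⌊152587890625/37825⌋ = 4034048.
Step 4: Compare |C| = 2872621 to 4034048: satisfied.
The claimed |C| lies below the Hamming bound.


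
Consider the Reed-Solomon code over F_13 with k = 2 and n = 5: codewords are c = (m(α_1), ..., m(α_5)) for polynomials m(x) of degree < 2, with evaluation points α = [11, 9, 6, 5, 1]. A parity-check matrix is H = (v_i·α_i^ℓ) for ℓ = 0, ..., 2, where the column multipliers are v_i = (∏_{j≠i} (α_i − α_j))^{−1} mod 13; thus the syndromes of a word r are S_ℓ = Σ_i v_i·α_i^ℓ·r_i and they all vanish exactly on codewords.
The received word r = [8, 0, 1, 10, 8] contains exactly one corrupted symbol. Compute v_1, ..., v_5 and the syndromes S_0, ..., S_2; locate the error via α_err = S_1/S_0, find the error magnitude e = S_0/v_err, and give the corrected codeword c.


S = (1, 1, 1), error at position 5, error magnitude e = 1, c = [8, 0, 1, 10, 7].

Step 1: column multipliers v_i = (∏_{j≠i}(α_i − α_j))^{−1} mod 13.
  i = 1 (α = 11): (11−9)(11−6)(11−5)(11−1) = 2·5·6·10 = 600 ≡ 2, so v_1 = 2^{−1} = 7 (mod 13).
  i = 2 (α = 9): (9−11)(9−6)(9−5)(9−1) = (−2)·3·4·8 = −192 ≡ 3, so v_2 = 3^{−1} = 9 (mod 13).
  i = 3 (α = 6): (6−11)(6−9)(6−5)(6−1) = (−5)·(−3)·1·5 = 75 ≡ 10, so v_3 = 10^{−1} = 4 (mod 13).
  i = 4 (α = 5): (5−11)(5−9)(5−6)(5−1) = (−6)·(−4)·(−1)·4 = −96 ≡ 8, so v_4 = 8^{−1} = 5 (mod 13).
  i = 5 (α = 1): (1−11)(1−9)(1−6)(1−5) = (−10)·(−8)·(−5)·(−4) = 1600 ≡ 1, so v_5 = 1^{−1} = 1 (mod 13).
  v = [7, 9, 4, 5, 1].
Step 2: syndromes of r = [8, 0, 1, 10, 8] (all sums mod 13).
  S_0 = Σ v_i r_i = 7·8 + 9·0 + 4·1 + 5·10 + 1·8 = 118 ≡ 1.
  S_1 = Σ v_i α_i r_i = 7·11·8 + 9·9·0 + 4·6·1 + 5·5·10 + 1·1·8 = 898 ≡ 1.
  α_i^2 mod 13 = [4, 3, 10, 12, 1].
  S_2 = Σ v_i α_i^2 r_i = 7·4·8 + 9·3·0 + 4·10·1 + 5·12·10 + 1·1·8 = 872 ≡ 1.
  S = (1, 1, 1) ≠ 0, so r is not a codeword (an error is present).
Step 3: locate the error. For a single error e at position i, S_ℓ = v_i·e·α_i^ℓ, so α_err = S_1/S_0.
  S_0^{−1} = 1^{−1} = 1 (mod 13), so α_err = 1·1 = 1 ≡ 1 = α_5. Error position i = 5.
  Consistency check: S_2/S_1 = 1·1 = 1 ≡ 1 = α_err ✓ (single-error assumption holds).
Step 4: error magnitude e = S_0/v_5 = S_0·∏_{j≠5}(α_5 − α_j) = 1·1 = 1 ≡ 1 (mod 13).
Step 5: correct position 5: c_5 = r_5 − e = 8 − 1 ≡ 7 (mod 13). Hence c = [8, 0, 1, 10, 7].
  Check: interpolating c through the α_i gives m(x) = 3 + 4·x (degree < 2) with m(α_i) = c_i for every i, so c is indeed a codeword.
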